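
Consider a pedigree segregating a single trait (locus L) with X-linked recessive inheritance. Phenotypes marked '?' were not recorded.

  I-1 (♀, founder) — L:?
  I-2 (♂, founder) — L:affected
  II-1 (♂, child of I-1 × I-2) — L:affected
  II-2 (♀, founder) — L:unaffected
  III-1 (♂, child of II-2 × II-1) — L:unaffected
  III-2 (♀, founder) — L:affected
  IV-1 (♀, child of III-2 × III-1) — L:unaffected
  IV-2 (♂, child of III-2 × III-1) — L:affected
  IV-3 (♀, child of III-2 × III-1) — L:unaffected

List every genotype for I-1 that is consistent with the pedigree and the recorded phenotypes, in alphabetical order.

L/I-1 ? ·: X^LX^l|X^lX^l
L/I-2 aff ·: X^lY
L/II-1 aff I-1×I-2: X^lY
L/II-2 un ·: X^LX^L|X^LX^l
L/III-1 un II-2×II-1: X^LY
L/III-2 aff ·: X^lX^l
L/IV-1 un III-2×III-1: X^LX^l
L/IV-2 aff III-2×III-1: X^lY
L/IV-3 un III-2×III-1: X^LX^l
⇒ L over [I-1,I-2,II-1,II-2,III-1,III-2,IV-1,IV-2,IV-3]: 4 consistent

I-1 ∈ {X^LX^l, X^lX^l}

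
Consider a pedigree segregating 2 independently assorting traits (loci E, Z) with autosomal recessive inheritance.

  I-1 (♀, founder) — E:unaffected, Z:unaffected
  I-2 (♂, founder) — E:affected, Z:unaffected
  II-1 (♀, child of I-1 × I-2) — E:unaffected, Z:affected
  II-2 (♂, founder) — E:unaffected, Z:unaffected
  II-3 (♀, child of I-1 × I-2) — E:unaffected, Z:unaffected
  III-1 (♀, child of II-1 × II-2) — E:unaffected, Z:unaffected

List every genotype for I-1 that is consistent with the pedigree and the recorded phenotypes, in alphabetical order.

I-1 ∈ {EE Zz, Ee Zz}

E/I-1 un ·: EE|Ee
E/I-2 aff ·: ee
E/II-1 un I-1×I-2: Ee
E/II-2 un ·: EE|Ee
E/II-3 un I-1×I-2: Ee
E/III-1 un II-1×II-2: EE|Ee
⇒ E over [I-1,I-2,II-1,II-2,II-3,III-1]: 8 consistent
Z/I-1 un ·: Zz
Z/I-2 un ·: Zz
Z/II-1 aff I-1×I-2: zz
Z/II-2 un ·: ZZ|Zz
Z/II-3 un I-1×I-2: ZZ|Zz
Z/III-1 un II-1×II-2: Zz
⇒ Z over [I-1,I-2,II-1,II-2,II-3,III-1]: 4 consistent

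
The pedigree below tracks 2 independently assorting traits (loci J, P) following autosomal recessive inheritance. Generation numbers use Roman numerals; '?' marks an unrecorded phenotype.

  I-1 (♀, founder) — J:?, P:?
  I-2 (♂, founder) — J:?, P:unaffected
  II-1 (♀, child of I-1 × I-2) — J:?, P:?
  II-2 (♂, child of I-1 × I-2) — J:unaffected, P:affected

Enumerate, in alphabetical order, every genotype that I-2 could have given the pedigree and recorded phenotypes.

I-2 ∈ {JJ Pp, Jj Pp, jj Pp}

J/I-1 ? ·: JJ|Jj|jj
J/I-2 ? ·: JJ|Jj|jj
J/II-1 ? I-1×I-2: JJ|Jj|jj
J/II-2 un I-1×I-2: JJ|Jj
⇒ J over [I-1,I-2,II-1,II-2]: 21 consistent
P/I-1 ? ·: Pp|pp
P/I-2 un ·: Pp
P/II-1 ? I-1×I-2: PP|Pp|pp
P/II-2 aff I-1×I-2: pp
⇒ P over [I-1,I-2,II-1,II-2]: 5 consistent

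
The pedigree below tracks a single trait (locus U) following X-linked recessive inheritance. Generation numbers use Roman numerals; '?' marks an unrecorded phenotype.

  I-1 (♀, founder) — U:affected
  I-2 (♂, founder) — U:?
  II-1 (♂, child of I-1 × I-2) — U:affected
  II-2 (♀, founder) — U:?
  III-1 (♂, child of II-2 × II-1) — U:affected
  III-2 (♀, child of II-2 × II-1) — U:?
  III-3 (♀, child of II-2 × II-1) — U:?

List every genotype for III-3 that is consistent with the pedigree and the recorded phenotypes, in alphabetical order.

III-3 ∈ {X^UX^u, X^uX^u}

U/I-1 aff ·: X^uX^u
U/I-2 ? ·: X^UY|X^uY
U/II-1 aff I-1×I-2: X^uY
U/II-2 ? ·: X^UX^u|X^uX^u
U/III-1 aff II-2×II-1: X^uY
U/III-2 ? II-2×II-1: X^UX^u|X^uX^u
U/III-3 ? II-2×II-1: X^UX^u|X^uX^u
⇒ U over [I-1,I-2,II-1,II-2,III-1,III-2,III-3]: 10 consistent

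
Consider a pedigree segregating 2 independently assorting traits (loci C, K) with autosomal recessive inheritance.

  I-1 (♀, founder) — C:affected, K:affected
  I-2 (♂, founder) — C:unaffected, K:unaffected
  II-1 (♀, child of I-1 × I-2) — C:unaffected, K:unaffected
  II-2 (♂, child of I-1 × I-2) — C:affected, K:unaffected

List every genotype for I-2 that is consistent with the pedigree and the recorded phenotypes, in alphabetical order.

I-2 ∈ {Cc KK, Cc Kk}

C/I-1 aff ·: cc
C/I-2 un ·: Cc
C/II-1 un I-1×I-2: Cc
C/II-2 aff I-1×I-2: cc
⇒ C over [I-1,I-2,II-1,II-2]: 1 consistent
K/I-1 aff ·: kk
K/I-2 un ·: KK|Kk
K/II-1 un I-1×I-2: Kk
K/II-2 un I-1×I-2: Kk
⇒ K over [I-1,I-2,II-1,II-2]: 2 consistent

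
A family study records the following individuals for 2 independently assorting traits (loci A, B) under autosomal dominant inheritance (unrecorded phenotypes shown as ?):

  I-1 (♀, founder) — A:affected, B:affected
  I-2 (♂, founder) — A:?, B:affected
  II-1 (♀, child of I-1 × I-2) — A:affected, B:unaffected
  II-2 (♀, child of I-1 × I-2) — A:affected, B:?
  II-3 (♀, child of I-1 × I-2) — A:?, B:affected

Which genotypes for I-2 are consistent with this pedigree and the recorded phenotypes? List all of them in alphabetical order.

A/I-1 aff ·: Aa|AA
A/I-2 ? ·: aa|Aa|AA
A/II-1 aff I-1×I-2: Aa|AA
A/II-2 aff I-1×I-2: Aa|AA
A/II-3 ? I-1×I-2: aa|Aa|AA
⇒ A over [I-1,I-2,II-1,II-2,II-3]: 32 consistent
B/I-1 aff ·: Bb
B/I-2 aff ·: Bb
B/II-1 un I-1×I-2: bb
B/II-2 ? I-1×I-2: bb|Bb|BB
B/II-3 aff I-1×I-2: Bb|BB
⇒ B over [I-1,I-2,II-1,II-2,II-3]: 6 consistent

I-2 ∈ {AA Bb, Aa Bb, aa Bb}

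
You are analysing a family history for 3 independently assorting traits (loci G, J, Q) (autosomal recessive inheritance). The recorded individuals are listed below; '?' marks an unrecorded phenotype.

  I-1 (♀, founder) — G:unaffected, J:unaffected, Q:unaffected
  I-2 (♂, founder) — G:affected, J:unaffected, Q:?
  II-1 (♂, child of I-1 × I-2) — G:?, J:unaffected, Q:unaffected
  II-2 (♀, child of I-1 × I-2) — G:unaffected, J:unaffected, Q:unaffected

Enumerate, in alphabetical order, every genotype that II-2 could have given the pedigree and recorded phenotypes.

II-2 ∈ {Gg JJ QQ, Gg JJ Qq, Gg Jj QQ, Gg Jj Qq}

G/I-1 un ·: GG|Gg
G/I-2 aff ·: gg
G/II-1 ? I-1×I-2: Gg|gg
G/II-2 un I-1×I-2: Gg
⇒ G over [I-1,I-2,II-1,II-2]: 3 consistent
J/I-1 un ·: JJ|Jj
J/I-2 un ·: JJ|Jj
J/II-1 un I-1×I-2: JJ|Jj
J/II-2 un I-1×I-2: JJ|Jj
⇒ J over [I-1,I-2,II-1,II-2]: 13 consistent
Q/I-1 un ·: QQ|Qq
Q/I-2 ? ·: QQ|Qq|qq
Q/II-1 un I-1×I-2: QQ|Qq
Q/II-2 un I-1×I-2: QQ|Qq
⇒ Q over [I-1,I-2,II-1,II-2]: 15 consistent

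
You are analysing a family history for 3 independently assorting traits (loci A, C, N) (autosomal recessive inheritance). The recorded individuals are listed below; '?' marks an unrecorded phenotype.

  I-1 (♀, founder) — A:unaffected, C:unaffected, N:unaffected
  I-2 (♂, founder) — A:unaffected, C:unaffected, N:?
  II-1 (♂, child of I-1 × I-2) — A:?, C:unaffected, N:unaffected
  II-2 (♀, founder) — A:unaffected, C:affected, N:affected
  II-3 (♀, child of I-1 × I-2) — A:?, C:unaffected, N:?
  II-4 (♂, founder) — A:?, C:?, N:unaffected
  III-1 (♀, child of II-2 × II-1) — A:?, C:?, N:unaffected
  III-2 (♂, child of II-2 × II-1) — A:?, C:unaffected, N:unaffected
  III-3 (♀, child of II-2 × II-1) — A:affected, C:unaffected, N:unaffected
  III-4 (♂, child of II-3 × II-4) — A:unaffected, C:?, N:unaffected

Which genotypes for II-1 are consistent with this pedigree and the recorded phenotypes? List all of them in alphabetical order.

II-1 ∈ {Aa CC NN, Aa CC Nn, Aa Cc NN, Aa Cc Nn, aa CC NN, aa CC Nn, aa Cc NN, aa Cc Nn}

A/I-1 un ·: AA|Aa
A/I-2 un ·: AA|Aa
A/II-1 ? I-1×I-2: Aa|aa
A/II-2 un ·: Aa
A/II-3 ? I-1×I-2: AA|Aa|aa
A/II-4 ? ·: AA|Aa|aa
A/III-1 ? II-2×II-1: AA|Aa|aa
A/III-2 ? II-2×II-1: AA|Aa|aa
A/III-3 aff II-2×II-1: aa
A/III-4 un II-3×II-4: AA|Aa
⇒ A over [I-1,I-2,II-1,II-2,II-3,II-4,III-1,III-2,III-3,III-4]: 305 consistent
C/I-1 un ·: CC|Cc
C/I-2 un ·: CC|Cc
C/II-1 un I-1×I-2: CC|Cc
C/II-2 aff ·: cc
C/II-3 un I-1×I-2: CC|Cc
C/II-4 ? ·: CC|Cc|cc
C/III-1 ? II-2×II-1: Cc|cc
C/III-2 un II-2×II-1: Cc
C/III-3 un II-2×II-1: Cc
C/III-4 ? II-3×II-4: CC|Cc|cc
⇒ C over [I-1,I-2,II-1,II-2,II-3,II-4,III-1,III-2,III-3,III-4]: 103 consistent
N/I-1 un ·: NN|Nn
N/I-2 ? ·: NN|Nn|nn
N/II-1 un I-1×I-2: NN|Nn
N/II-2 aff ·: nn
N/II-3 ? I-1×I-2: NN|Nn|nn
N/II-4 un ·: NN|Nn
N/III-1 un II-2×II-1: Nn
N/III-2 un II-2×II-1: Nn
N/III-3 un II-2×II-1: Nn
N/III-4 un II-3×II-4: NN|Nn
⇒ N over [I-1,I-2,II-1,II-2,II-3,II-4,III-1,III-2,III-3,III-4]: 59 consistent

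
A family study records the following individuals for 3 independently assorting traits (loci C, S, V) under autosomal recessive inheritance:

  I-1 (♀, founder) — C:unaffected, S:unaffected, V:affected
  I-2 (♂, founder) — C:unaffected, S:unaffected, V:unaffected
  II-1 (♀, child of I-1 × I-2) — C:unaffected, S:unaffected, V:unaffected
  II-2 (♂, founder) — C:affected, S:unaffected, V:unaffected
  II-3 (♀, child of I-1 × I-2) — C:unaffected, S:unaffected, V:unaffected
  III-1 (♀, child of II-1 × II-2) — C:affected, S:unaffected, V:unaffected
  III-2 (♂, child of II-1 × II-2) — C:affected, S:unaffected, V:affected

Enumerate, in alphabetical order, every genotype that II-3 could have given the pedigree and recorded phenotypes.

C/I-1 un ·: CC|Cc
C/I-2 un ·: CC|Cc
C/II-1 un I-1×I-2: Cc
C/II-2 aff ·: cc
C/II-3 un I-1×I-2: CC|Cc
C/III-1 aff II-1×II-2: cc
C/III-2 aff II-1×II-2: cc
⇒ C over [I-1,I-2,II-1,II-2,II-3,III-1,III-2]: 6 consistent
S/I-1 un ·: SS|Ss
S/I-2 un ·: SS|Ss
S/II-1 un I-1×I-2: SS|Ss
S/II-2 un ·: SS|Ss
S/II-3 un I-1×I-2: SS|Ss
S/III-1 un II-1×II-2: SS|Ss
S/III-2 un II-1×II-2: SS|Ss
⇒ S over [I-1,I-2,II-1,II-2,II-3,III-1,III-2]: 83 consistent
V/I-1 aff ·: vv
V/I-2 un ·: VV|Vv
V/II-1 un I-1×I-2: Vv
V/II-2 un ·: Vv
V/II-3 un I-1×I-2: Vv
V/III-1 un II-1×II-2: VV|Vv
V/III-2 aff II-1×II-2: vv
⇒ V over [I-1,I-2,II-1,II-2,II-3,III-1,III-2]: 4 consistent

II-3 ∈ {CC SS Vv, CC Ss Vv, Cc SS Vv, Cc Ss Vv}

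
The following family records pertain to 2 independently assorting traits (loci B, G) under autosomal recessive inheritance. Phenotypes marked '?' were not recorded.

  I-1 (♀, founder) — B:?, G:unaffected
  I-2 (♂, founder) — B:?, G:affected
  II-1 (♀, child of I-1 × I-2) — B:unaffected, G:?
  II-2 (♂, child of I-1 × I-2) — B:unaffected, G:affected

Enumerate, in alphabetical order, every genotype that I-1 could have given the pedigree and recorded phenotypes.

I-1 ∈ {BB Gg, Bb Gg, bb Gg}

B/I-1 ? ·: BB|Bb|bb
B/I-2 ? ·: BB|Bb|bb
B/II-1 un I-1×I-2: BB|Bb
B/II-2 un I-1×I-2: BB|Bb
⇒ B over [I-1,I-2,II-1,II-2]: 17 consistent
G/I-1 un ·: Gg
G/I-2 aff ·: gg
G/II-1 ? I-1×I-2: Gg|gg
G/II-2 aff I-1×I-2: gg
⇒ G over [I-1,I-2,II-1,II-2]: 2 consistent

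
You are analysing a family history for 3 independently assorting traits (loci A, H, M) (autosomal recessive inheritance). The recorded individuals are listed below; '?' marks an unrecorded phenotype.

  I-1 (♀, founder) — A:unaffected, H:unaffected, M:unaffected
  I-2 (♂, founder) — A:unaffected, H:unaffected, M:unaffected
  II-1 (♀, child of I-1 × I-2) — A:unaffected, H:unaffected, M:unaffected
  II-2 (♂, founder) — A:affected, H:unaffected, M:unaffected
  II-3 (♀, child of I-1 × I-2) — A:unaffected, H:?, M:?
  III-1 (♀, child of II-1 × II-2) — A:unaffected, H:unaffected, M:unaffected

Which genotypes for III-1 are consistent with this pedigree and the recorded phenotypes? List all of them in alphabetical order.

III-1 ∈ {Aa HH MM, Aa HH Mm, Aa Hh MM, Aa Hh Mm}

A/I-1 un ·: AA|Aa
A/I-2 un ·: AA|Aa
A/II-1 un I-1×I-2: AA|Aa
A/II-2 aff ·: aa
A/II-3 un I-1×I-2: AA|Aa
A/III-1 un II-1×II-2: Aa
⇒ A over [I-1,I-2,II-1,II-2,II-3,III-1]: 13 consistent
H/I-1 un ·: HH|Hh
H/I-2 un ·: HH|Hh
H/II-1 un I-1×I-2: HH|Hh
H/II-2 un ·: HH|Hh
H/II-3 ? I-1×I-2: HH|Hh|hh
H/III-1 un II-1×II-2: HH|Hh
⇒ H over [I-1,I-2,II-1,II-2,II-3,III-1]: 52 consistent
M/I-1 un ·: MM|Mm
M/I-2 un ·: MM|Mm
M/II-1 un I-1×I-2: MM|Mm
M/II-2 un ·: MM|Mm
M/II-3 ? I-1×I-2: MM|Mm|mm
M/III-1 un II-1×II-2: MM|Mm
⇒ M over [I-1,I-2,II-1,II-2,II-3,III-1]: 52 consistent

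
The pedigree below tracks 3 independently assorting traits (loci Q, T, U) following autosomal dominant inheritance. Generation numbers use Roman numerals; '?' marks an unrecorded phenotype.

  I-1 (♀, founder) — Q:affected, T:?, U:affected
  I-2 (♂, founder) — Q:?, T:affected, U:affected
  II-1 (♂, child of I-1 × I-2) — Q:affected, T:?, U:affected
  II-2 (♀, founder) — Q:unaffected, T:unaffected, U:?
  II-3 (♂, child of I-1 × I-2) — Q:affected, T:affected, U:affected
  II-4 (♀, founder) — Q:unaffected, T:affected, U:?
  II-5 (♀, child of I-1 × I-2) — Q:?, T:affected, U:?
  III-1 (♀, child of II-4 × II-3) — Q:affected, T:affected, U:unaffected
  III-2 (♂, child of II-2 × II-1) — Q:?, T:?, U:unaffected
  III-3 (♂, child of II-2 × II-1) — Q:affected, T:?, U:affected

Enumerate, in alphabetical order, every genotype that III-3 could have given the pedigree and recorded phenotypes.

III-3 ∈ {Qq Tt UU, Qq Tt Uu, Qq tt UU, Qq tt Uu}

Q/I-1 aff ·: Qq|QQ
Q/I-2 ? ·: qq|Qq|QQ
Q/II-1 aff I-1×I-2: Qq|QQ
Q/II-2 un ·: qq
Q/II-3 aff I-1×I-2: Qq|QQ
Q/II-4 un ·: qq
Q/II-5 ? I-1×I-2: qq|Qq|QQ
Q/III-1 aff II-4×II-3: Qq
Q/III-2 ? II-2×II-1: qq|Qq
Q/III-3 aff II-2×II-1: Qq
⇒ Q over [I-1,I-2,II-1,II-2,II-3,II-4,II-5,III-1,III-2,III-3]: 49 consistent
T/I-1 ? ·: tt|Tt|TT
T/I-2 aff ·: Tt|TT
T/II-1 ? I-1×I-2: tt|Tt|TT
T/II-2 un ·: tt
T/II-3 aff I-1×I-2: Tt|TT
T/II-4 aff ·: Tt|TT
T/II-5 aff I-1×I-2: Tt|TT
T/III-1 aff II-4×II-3: Tt|TT
T/III-2 ? II-2×II-1: tt|Tt
T/III-3 ? II-2×II-1: tt|Tt
⇒ T over [I-1,I-2,II-1,II-2,II-3,II-4,II-5,III-1,III-2,III-3]: 263 consistent
U/I-1 aff ·: Uu|UU
U/I-2 aff ·: Uu|UU
U/II-1 aff I-1×I-2: Uu
U/II-2 ? ·: uu|Uu
U/II-3 aff I-1×I-2: Uu
U/II-4 ? ·: uu|Uu
U/II-5 ? I-1×I-2: uu|Uu|UU
U/III-1 un II-4×II-3: uu
U/III-2 un II-2×II-1: uu
U/III-3 aff II-2×II-1: Uu|UU
⇒ U over [I-1,I-2,II-1,II-2,II-3,II-4,II-5,III-1,III-2,III-3]: 42 consistent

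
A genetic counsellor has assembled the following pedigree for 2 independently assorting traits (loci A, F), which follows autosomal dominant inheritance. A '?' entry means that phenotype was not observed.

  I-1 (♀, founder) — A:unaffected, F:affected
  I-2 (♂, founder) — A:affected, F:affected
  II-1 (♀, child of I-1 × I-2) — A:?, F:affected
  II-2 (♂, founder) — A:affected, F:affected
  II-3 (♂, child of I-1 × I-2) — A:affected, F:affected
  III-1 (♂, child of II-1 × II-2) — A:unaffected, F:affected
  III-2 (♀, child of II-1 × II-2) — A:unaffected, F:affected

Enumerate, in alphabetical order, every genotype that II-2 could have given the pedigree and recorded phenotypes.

II-2 ∈ {Aa FF, Aa Ff}

A/I-1 un ·: aa
A/I-2 aff ·: Aa|AA
A/II-1 ? I-1×I-2: aa|Aa
A/II-2 aff ·: Aa
A/II-3 aff I-1×I-2: Aa
A/III-1 un II-1×II-2: aa
A/III-2 un II-1×II-2: aa
⇒ A over [I-1,I-2,II-1,II-2,II-3,III-1,III-2]: 3 consistent
F/I-1 aff ·: Ff|FF
F/I-2 aff ·: Ff|FF
F/II-1 aff I-1×I-2: Ff|FF
F/II-2 aff ·: Ff|FF
F/II-3 aff I-1×I-2: Ff|FF
F/III-1 aff II-1×II-2: Ff|FF
F/III-2 aff II-1×II-2: Ff|FF
⇒ F over [I-1,I-2,II-1,II-2,II-3,III-1,III-2]: 83 consistent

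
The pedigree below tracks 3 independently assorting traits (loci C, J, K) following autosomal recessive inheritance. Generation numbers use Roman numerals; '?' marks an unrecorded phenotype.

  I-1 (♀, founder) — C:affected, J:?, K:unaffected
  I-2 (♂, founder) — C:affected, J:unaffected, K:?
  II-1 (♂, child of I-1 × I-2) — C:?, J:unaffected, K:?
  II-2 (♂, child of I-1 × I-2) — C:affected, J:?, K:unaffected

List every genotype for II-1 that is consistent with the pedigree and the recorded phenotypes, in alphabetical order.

C/I-1 aff ·: cc
C/I-2 aff ·: cc
C/II-1 ? I-1×I-2: cc
C/II-2 aff I-1×I-2: cc
⇒ C over [I-1,I-2,II-1,II-2]: 1 consistent
J/I-1 ? ·: JJ|Jj|jj
J/I-2 un ·: JJ|Jj
J/II-1 un I-1×I-2: JJ|Jj
J/II-2 ? I-1×I-2: JJ|Jj|jj
⇒ J over [I-1,I-2,II-1,II-2]: 18 consistent
K/I-1 un ·: KK|Kk
K/I-2 ? ·: KK|Kk|kk
K/II-1 ? I-1×I-2: KK|Kk|kk
K/II-2 un I-1×I-2: KK|Kk
⇒ K over [I-1,I-2,II-1,II-2]: 18 consistent

II-1 ∈ {cc JJ KK, cc JJ Kk, cc JJ kk, cc Jj KK, cc Jj Kk, cc Jj kk}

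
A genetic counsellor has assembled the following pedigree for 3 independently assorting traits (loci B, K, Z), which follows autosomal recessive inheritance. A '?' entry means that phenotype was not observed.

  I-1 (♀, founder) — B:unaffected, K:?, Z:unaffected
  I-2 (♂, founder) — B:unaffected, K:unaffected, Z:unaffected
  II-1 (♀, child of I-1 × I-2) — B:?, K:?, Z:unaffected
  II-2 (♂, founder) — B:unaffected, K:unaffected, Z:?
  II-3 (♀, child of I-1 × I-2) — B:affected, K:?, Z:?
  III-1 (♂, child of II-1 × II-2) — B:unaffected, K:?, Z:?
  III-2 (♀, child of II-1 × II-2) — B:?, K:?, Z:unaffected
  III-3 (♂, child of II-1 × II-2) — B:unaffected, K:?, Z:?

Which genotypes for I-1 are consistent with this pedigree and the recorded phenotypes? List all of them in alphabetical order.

B/I-1 un ·: Bb
B/I-2 un ·: Bb
B/II-1 ? I-1×I-2: BB|Bb|bb
B/II-2 un ·: BB|Bb
B/II-3 aff I-1×I-2: bb
B/III-1 un II-1×II-2: BB|Bb
B/III-2 ? II-1×II-2: BB|Bb|bb
B/III-3 un II-1×II-2: BB|Bb
⇒ B over [I-1,I-2,II-1,II-2,II-3,III-1,III-2,III-3]: 32 consistent
K/I-1 ? ·: KK|Kk|kk
K/I-2 un ·: KK|Kk
K/II-1 ? I-1×I-2: KK|Kk|kk
K/II-2 un ·: KK|Kk
K/II-3 ? I-1×I-2: KK|Kk|kk
K/III-1 ? II-1×II-2: KK|Kk|kk
K/III-2 ? II-1×II-2: KK|Kk|kk
K/III-3 ? II-1×II-2: KK|Kk|kk
⇒ K over [I-1,I-2,II-1,II-2,II-3,III-1,III-2,III-3]: 467 consistent
Z/I-1 un ·: ZZ|Zz
Z/I-2 un ·: ZZ|Zz
Z/II-1 un I-1×I-2: ZZ|Zz
Z/II-2 ? ·: ZZ|Zz|zz
Z/II-3 ? I-1×I-2: ZZ|Zz|zz
Z/III-1 ? II-1×II-2: ZZ|Zz|zz
Z/III-2 un II-1×II-2: ZZ|Zz
Z/III-3 ? II-1×II-2: ZZ|Zz|zz
⇒ Z over [I-1,I-2,II-1,II-2,II-3,III-1,III-2,III-3]: 290 consistent

I-1 ∈ {Bb KK ZZ, Bb KK Zz, Bb Kk ZZ, Bb Kk Zz, Bb kk ZZ, Bb kk Zz}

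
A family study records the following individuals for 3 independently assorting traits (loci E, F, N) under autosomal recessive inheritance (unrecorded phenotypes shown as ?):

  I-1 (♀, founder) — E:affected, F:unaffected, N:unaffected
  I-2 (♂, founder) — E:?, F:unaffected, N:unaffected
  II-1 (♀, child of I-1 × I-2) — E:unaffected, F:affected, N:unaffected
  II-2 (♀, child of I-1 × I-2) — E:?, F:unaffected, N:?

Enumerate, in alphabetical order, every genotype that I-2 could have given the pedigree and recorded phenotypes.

E/I-1 aff ·: ee
E/I-2 ? ·: EE|Ee
E/II-1 un I-1×I-2: Ee
E/II-2 ? I-1×I-2: Ee|ee
⇒ E over [I-1,I-2,II-1,II-2]: 3 consistent
F/I-1 un ·: Ff
F/I-2 un ·: Ff
F/II-1 aff I-1×I-2: ff
F/II-2 un I-1×I-2: FF|Ff
⇒ F over [I-1,I-2,II-1,II-2]: 2 consistent
N/I-1 un ·: NN|Nn
N/I-2 un ·: NN|Nn
N/II-1 un I-1×I-2: NN|Nn
N/II-2 ? I-1×I-2: NN|Nn|nn
⇒ N over [I-1,I-2,II-1,II-2]: 15 consistent

I-2 ∈ {EE Ff NN, EE Ff Nn, Ee Ff NN, Ee Ff Nn}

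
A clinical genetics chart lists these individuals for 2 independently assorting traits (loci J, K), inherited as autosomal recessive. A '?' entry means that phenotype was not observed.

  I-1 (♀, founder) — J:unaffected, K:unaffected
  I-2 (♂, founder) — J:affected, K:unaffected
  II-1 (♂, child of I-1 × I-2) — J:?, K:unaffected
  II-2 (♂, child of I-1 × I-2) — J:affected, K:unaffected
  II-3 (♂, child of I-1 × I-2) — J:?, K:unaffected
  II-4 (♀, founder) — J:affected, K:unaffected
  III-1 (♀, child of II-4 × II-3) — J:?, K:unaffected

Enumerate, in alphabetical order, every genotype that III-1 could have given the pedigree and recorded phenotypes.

J/I-1 un ·: Jj
J/I-2 aff ·: jj
J/II-1 ? I-1×I-2: Jj|jj
J/II-2 aff I-1×I-2: jj
J/II-3 ? I-1×I-2: Jj|jj
J/II-4 aff ·: jj
J/III-1 ? II-4×II-3: Jj|jj
⇒ J over [I-1,I-2,II-1,II-2,II-3,II-4,III-1]: 6 consistent
K/I-1 un ·: KK|Kk
K/I-2 un ·: KK|Kk
K/II-1 un I-1×I-2: KK|Kk
K/II-2 un I-1×I-2: KK|Kk
K/II-3 un I-1×I-2: KK|Kk
K/II-4 un ·: KK|Kk
K/III-1 un II-4×II-3: KK|Kk
⇒ K over [I-1,I-2,II-1,II-2,II-3,II-4,III-1]: 87 consistent

III-1 ∈ {Jj KK, Jj Kk, jj KK, jj Kk}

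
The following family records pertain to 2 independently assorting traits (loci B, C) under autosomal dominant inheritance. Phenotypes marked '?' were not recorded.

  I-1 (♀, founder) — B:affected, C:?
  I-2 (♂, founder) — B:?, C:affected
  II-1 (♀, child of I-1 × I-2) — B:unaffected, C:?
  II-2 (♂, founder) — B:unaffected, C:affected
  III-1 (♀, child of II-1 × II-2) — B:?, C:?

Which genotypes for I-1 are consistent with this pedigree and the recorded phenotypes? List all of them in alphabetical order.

B/I-1 aff ·: Bb
B/I-2 ? ·: bb|Bb
B/II-1 un I-1×I-2: bb
B/II-2 un ·: bb
B/III-1 ? II-1×II-2: bb
⇒ B over [I-1,I-2,II-1,II-2,III-1]: 2 consistent
C/I-1 ? ·: cc|Cc|CC
C/I-2 aff ·: Cc|CC
C/II-1 ? I-1×I-2: cc|Cc|CC
C/II-2 aff ·: Cc|CC
C/III-1 ? II-1×II-2: cc|Cc|CC
⇒ C over [I-1,I-2,II-1,II-2,III-1]: 43 consistent

I-1 ∈ {Bb CC, Bb Cc, Bb cc}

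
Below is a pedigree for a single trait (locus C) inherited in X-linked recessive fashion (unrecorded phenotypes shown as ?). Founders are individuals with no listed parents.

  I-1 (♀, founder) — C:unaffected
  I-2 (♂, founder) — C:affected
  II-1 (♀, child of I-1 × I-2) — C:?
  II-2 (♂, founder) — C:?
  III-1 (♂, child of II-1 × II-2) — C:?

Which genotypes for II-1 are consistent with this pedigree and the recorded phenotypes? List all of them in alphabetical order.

II-1 ∈ {X^CX^c, X^cX^c}

C/I-1 un ·: X^CX^C|X^CX^c
C/I-2 aff ·: X^cY
C/II-1 ? I-1×I-2: X^CX^c|X^cX^c
C/II-2 ? ·: X^CY|X^cY
C/III-1 ? II-1×II-2: X^CY|X^cY
⇒ C over [I-1,I-2,II-1,II-2,III-1]: 10 consistent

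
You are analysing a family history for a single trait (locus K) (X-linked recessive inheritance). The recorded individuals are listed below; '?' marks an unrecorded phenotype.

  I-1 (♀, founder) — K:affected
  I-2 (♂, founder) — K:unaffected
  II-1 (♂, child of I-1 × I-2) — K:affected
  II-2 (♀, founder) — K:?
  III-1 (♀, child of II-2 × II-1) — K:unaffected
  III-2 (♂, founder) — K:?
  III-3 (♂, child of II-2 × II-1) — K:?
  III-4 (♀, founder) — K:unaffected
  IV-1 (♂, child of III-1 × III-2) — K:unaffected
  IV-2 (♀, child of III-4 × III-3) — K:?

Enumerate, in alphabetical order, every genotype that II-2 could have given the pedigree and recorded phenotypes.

K/I-1 aff ·: X^kX^k
K/I-2 un ·: X^KY
K/II-1 aff I-1×I-2: X^kY
K/II-2 ? ·: X^KX^K|X^KX^k
K/III-1 un II-2×II-1: X^KX^k
K/III-2 ? ·: X^KY|X^kY
K/III-3 ? II-2×II-1: X^KY|X^kY
K/III-4 un ·: X^KX^K|X^KX^k
K/IV-1 un III-1×III-2: X^KY
K/IV-2 ? III-4×III-3: X^KX^K|X^KX^k|X^kX^k
⇒ K over [I-1,I-2,II-1,II-2,III-1,III-2,III-3,III-4,IV-1,IV-2]: 18 consistent

II-2 ∈ {X^KX^K, X^KX^k}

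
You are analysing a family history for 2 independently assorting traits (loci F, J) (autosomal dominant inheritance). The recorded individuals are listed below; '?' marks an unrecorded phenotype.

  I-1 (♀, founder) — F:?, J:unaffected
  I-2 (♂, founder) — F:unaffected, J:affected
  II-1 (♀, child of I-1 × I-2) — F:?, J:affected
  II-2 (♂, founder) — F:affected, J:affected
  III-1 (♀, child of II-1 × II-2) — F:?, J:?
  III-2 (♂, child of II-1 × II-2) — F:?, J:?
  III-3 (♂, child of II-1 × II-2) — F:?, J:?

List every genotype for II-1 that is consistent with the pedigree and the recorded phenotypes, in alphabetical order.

F/I-1 ? ·: ff|Ff|FF
F/I-2 un ·: ff
F/II-1 ? I-1×I-2: ff|Ff
F/II-2 aff ·: Ff|FF
F/III-1 ? II-1×II-2: ff|Ff|FF
F/III-2 ? II-1×II-2: ff|Ff|FF
F/III-3 ? II-1×II-2: ff|Ff|FF
⇒ F over [I-1,I-2,II-1,II-2,III-1,III-2,III-3]: 88 consistent
J/I-1 un ·: jj
J/I-2 aff ·: Jj|JJ
J/II-1 aff I-1×I-2: Jj
J/II-2 aff ·: Jj|JJ
J/III-1 ? II-1×II-2: jj|Jj|JJ
J/III-2 ? II-1×II-2: jj|Jj|JJ
J/III-3 ? II-1×II-2: jj|Jj|JJ
⇒ J over [I-1,I-2,II-1,II-2,III-1,III-2,III-3]: 70 consistent

II-1 ∈ {Ff Jj, ff Jj}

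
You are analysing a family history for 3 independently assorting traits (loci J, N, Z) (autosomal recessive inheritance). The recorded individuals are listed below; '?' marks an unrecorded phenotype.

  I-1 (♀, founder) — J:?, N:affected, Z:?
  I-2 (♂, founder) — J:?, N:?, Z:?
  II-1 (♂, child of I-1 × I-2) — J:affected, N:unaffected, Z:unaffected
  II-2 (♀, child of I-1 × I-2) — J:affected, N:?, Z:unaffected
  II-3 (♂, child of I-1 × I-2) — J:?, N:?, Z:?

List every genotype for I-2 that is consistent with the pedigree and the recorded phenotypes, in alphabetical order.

J/I-1 ? ·: Jj|jj
J/I-2 ? ·: Jj|jj
J/II-1 aff I-1×I-2: jj
J/II-2 aff I-1×I-2: jj
J/II-3 ? I-1×I-2: JJ|Jj|jj
⇒ J over [I-1,I-2,II-1,II-2,II-3]: 8 consistent
N/I-1 aff ·: nn
N/I-2 ? ·: NN|Nn
N/II-1 un I-1×I-2: Nn
N/II-2 ? I-1×I-2: Nn|nn
N/II-3 ? I-1×I-2: Nn|nn
⇒ N over [I-1,I-2,II-1,II-2,II-3]: 5 consistent
Z/I-1 ? ·: ZZ|Zz|zz
Z/I-2 ? ·: ZZ|Zz|zz
Z/II-1 un I-1×I-2: ZZ|Zz
Z/II-2 un I-1×I-2: ZZ|Zz
Z/II-3 ? I-1×I-2: ZZ|Zz|zz
⇒ Z over [I-1,I-2,II-1,II-2,II-3]: 35 consistent

I-2 ∈ {Jj NN ZZ, Jj NN Zz, Jj NN zz, Jj Nn ZZ, Jj Nn Zz, Jj Nn zz, jj NN ZZ, jj NN Zz, jj NN zz, jj Nn ZZ, jj Nn Zz, jj Nn zz}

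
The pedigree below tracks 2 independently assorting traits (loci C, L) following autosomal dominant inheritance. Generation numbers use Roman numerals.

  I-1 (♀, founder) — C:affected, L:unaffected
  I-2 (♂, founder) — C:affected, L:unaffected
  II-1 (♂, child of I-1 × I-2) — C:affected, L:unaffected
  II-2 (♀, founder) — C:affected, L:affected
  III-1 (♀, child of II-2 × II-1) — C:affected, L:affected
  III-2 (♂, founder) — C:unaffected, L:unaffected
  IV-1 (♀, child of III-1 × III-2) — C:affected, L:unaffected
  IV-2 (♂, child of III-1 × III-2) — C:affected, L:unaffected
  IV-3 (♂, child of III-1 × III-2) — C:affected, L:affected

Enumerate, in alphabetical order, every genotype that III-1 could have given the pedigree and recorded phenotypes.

C/I-1 aff ·: Cc|CC
C/I-2 aff ·: Cc|CC
C/II-1 aff I-1×I-2: Cc|CC
C/II-2 aff ·: Cc|CC
C/III-1 aff II-2×II-1: Cc|CC
C/III-2 un ·: cc
C/IV-1 aff III-1×III-2: Cc
C/IV-2 aff III-1×III-2: Cc
C/IV-3 aff III-1×III-2: Cc
⇒ C over [I-1,I-2,II-1,II-2,III-1,III-2,IV-1,IV-2,IV-3]: 24 consistent
L/I-1 un ·: ll
L/I-2 un ·: ll
L/II-1 un I-1×I-2: ll
L/II-2 aff ·: Ll|LL
L/III-1 aff II-2×II-1: Ll
L/III-2 un ·: ll
L/IV-1 un III-1×III-2: ll
L/IV-2 un III-1×III-2: ll
L/IV-3 aff III-1×III-2: Ll
⇒ L over [I-1,I-2,II-1,II-2,III-1,III-2,IV-1,IV-2,IV-3]: 2 consistent

III-1 ∈ {CC Ll, Cc Ll}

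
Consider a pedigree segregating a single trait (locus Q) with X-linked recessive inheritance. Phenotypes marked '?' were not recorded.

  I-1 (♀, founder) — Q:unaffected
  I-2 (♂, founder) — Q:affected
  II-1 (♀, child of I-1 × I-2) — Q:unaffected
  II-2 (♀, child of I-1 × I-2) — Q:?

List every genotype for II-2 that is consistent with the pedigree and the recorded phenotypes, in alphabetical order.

Q/I-1 un ·: X^QX^Q|X^QX^q
Q/I-2 aff ·: X^qY
Q/II-1 un I-1×I-2: X^QX^q
Q/II-2 ? I-1×I-2: X^QX^q|X^qX^q
⇒ Q over [I-1,I-2,II-1,II-2]: 3 consistent

II-2 ∈ {X^QX^q, X^qX^q}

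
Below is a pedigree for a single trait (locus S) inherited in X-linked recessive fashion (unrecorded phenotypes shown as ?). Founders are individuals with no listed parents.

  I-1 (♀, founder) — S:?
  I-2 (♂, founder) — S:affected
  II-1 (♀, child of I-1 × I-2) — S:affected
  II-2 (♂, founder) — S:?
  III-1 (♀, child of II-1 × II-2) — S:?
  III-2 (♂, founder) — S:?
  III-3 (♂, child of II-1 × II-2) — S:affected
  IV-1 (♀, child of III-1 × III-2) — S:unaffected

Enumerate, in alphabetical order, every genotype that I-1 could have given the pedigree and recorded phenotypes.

I-1 ∈ {X^SX^s, X^sX^s}

S/I-1 ? ·: X^SX^s|X^sX^s
S/I-2 aff ·: X^sY
S/II-1 aff I-1×I-2: X^sX^s
S/II-2 ? ·: X^SY|X^sY
S/III-1 ? II-1×II-2: X^SX^s|X^sX^s
S/III-2 ? ·: X^SY|X^sY
S/III-3 aff II-1×II-2: X^sY
S/IV-1 un III-1×III-2: X^SX^S|X^SX^s
⇒ S over [I-1,I-2,II-1,II-2,III-1,III-2,III-3,IV-1]: 8 consistent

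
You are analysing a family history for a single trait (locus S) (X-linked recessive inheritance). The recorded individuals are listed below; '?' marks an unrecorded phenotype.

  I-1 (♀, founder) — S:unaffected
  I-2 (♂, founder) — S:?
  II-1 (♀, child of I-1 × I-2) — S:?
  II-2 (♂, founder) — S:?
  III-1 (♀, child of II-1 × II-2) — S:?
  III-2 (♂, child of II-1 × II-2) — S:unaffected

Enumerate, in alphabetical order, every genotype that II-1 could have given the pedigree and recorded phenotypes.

S/I-1 un ·: X^SX^S|X^SX^s
S/I-2 ? ·: X^SY|X^sY
S/II-1 ? I-1×I-2: X^SX^S|X^SX^s
S/II-2 ? ·: X^SY|X^sY
S/III-1 ? II-1×II-2: X^SX^S|X^SX^s|X^sX^s
S/III-2 un II-1×II-2: X^SY
⇒ S over [I-1,I-2,II-1,II-2,III-1,III-2]: 16 consistent

II-1 ∈ {X^SX^S, X^SX^s}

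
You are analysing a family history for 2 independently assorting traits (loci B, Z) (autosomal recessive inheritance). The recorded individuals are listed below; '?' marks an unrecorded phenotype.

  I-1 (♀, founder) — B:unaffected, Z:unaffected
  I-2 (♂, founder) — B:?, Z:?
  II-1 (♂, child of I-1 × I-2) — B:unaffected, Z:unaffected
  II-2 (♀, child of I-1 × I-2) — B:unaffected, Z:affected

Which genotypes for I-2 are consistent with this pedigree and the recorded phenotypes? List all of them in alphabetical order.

I-2 ∈ {BB Zz, BB zz, Bb Zz, Bb zz, bb Zz, bb zz}

B/I-1 un ·: BB|Bb
B/I-2 ? ·: BB|Bb|bb
B/II-1 un I-1×I-2: BB|Bb
B/II-2 un I-1×I-2: BB|Bb
⇒ B over [I-1,I-2,II-1,II-2]: 15 consistent
Z/I-1 un ·: Zz
Z/I-2 ? ·: Zz|zz
Z/II-1 un I-1×I-2: ZZ|Zz
Z/II-2 aff I-1×I-2: zz
⇒ Z over [I-1,I-2,II-1,II-2]: 3 consistent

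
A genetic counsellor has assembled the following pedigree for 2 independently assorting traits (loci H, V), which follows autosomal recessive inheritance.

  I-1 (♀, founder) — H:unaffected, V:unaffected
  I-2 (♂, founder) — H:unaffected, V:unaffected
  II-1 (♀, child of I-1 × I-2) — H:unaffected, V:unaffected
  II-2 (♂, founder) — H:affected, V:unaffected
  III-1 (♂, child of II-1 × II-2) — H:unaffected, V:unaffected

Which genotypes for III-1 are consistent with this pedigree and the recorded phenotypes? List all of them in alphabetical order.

III-1 ∈ {Hh VV, Hh Vv}

H/I-1 un ·: HH|Hh
H/I-2 un ·: HH|Hh
H/II-1 un I-1×I-2: HH|Hh
H/II-2 aff ·: hh
H/III-1 un II-1×II-2: Hh
⇒ H over [I-1,I-2,II-1,II-2,III-1]: 7 consistent
V/I-1 un ·: VV|Vv
V/I-2 un ·: VV|Vv
V/II-1 un I-1×I-2: VV|Vv
V/II-2 un ·: VV|Vv
V/III-1 un II-1×II-2: VV|Vv
⇒ V over [I-1,I-2,II-1,II-2,III-1]: 24 consistent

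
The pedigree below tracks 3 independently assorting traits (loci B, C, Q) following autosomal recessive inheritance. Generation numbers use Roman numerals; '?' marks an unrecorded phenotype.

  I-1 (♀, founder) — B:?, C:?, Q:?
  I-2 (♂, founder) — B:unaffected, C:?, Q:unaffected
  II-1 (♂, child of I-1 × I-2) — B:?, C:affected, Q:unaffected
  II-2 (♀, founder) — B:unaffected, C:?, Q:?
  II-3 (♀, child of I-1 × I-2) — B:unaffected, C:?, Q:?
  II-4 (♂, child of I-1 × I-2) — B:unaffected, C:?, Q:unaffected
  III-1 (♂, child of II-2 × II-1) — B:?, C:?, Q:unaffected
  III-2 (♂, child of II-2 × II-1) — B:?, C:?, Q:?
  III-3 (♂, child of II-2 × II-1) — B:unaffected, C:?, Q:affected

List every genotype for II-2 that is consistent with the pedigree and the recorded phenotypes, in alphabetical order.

B/I-1 ? ·: BB|Bb|bb
B/I-2 un ·: BB|Bb
B/II-1 ? I-1×I-2: BB|Bb|bb
B/II-2 un ·: BB|Bb
B/II-3 un I-1×I-2: BB|Bb
B/II-4 un I-1×I-2: BB|Bb
B/III-1 ? II-2×II-1: BB|Bb|bb
B/III-2 ? II-2×II-1: BB|Bb|bb
B/III-3 un II-2×II-1: BB|Bb
⇒ B over [I-1,I-2,II-1,II-2,II-3,II-4,III-1,III-2,III-3]: 506 consistent
C/I-1 ? ·: Cc|cc
C/I-2 ? ·: Cc|cc
C/II-1 aff I-1×I-2: cc
C/II-2 ? ·: CC|Cc|cc
C/II-3 ? I-1×I-2: CC|Cc|cc
C/II-4 ? I-1×I-2: CC|Cc|cc
C/III-1 ? II-2×II-1: Cc|cc
C/III-2 ? II-2×II-1: Cc|cc
C/III-3 ? II-2×II-1: Cc|cc
⇒ C over [I-1,I-2,II-1,II-2,II-3,II-4,III-1,III-2,III-3]: 180 consistent
Q/I-1 ? ·: QQ|Qq|qq
Q/I-2 un ·: QQ|Qq
Q/II-1 un I-1×I-2: Qq
Q/II-2 ? ·: Qq|qq
Q/II-3 ? I-1×I-2: QQ|Qq|qq
Q/II-4 un I-1×I-2: QQ|Qq
Q/III-1 un II-2×II-1: QQ|Qq
Q/III-2 ? II-2×II-1: QQ|Qq|qq
Q/III-3 aff II-2×II-1: qq
⇒ Q over [I-1,I-2,II-1,II-2,II-3,II-4,III-1,III-2,III-3]: 136 consistent

II-2 ∈ {BB CC Qq, BB CC qq, BB Cc Qq, BB Cc qq, BB cc Qq, BB cc qq, Bb CC Qq, Bb CC qq, Bb Cc Qq, Bb Cc qq, Bb cc Qq, Bb cc qq}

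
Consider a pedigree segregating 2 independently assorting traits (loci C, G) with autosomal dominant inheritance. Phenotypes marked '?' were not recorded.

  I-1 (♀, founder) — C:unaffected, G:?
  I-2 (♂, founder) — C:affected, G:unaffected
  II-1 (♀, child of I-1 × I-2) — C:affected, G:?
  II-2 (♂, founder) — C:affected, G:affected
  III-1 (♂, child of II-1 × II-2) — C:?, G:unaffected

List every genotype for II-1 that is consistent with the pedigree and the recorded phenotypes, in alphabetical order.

II-1 ∈ {Cc Gg, Cc gg}

C/I-1 un ·: cc
C/I-2 aff ·: Cc|CC
C/II-1 aff I-1×I-2: Cc
C/II-2 aff ·: Cc|CC
C/III-1 ? II-1×II-2: cc|Cc|CC
⇒ C over [I-1,I-2,II-1,II-2,III-1]: 10 consistent
G/I-1 ? ·: gg|Gg|GG
G/I-2 un ·: gg
G/II-1 ? I-1×I-2: gg|Gg
G/II-2 aff ·: Gg
G/III-1 un II-1×II-2: gg
⇒ G over [I-1,I-2,II-1,II-2,III-1]: 4 consistent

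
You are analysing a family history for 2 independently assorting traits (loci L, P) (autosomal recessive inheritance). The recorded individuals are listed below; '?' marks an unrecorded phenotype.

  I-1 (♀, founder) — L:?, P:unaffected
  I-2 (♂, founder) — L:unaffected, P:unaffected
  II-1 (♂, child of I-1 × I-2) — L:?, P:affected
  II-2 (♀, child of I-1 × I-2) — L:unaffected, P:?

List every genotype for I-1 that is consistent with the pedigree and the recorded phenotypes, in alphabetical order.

I-1 ∈ {LL Pp, Ll Pp, ll Pp}

L/I-1 ? ·: LL|Ll|ll
L/I-2 un ·: LL|Ll
L/II-1 ? I-1×I-2: LL|Ll|ll
L/II-2 un I-1×I-2: LL|Ll
⇒ L over [I-1,I-2,II-1,II-2]: 18 consistent
P/I-1 un ·: Pp
P/I-2 un ·: Pp
P/II-1 aff I-1×I-2: pp
P/II-2 ? I-1×I-2: PP|Pp|pp
⇒ P over [I-1,I-2,II-1,II-2]: 3 consistent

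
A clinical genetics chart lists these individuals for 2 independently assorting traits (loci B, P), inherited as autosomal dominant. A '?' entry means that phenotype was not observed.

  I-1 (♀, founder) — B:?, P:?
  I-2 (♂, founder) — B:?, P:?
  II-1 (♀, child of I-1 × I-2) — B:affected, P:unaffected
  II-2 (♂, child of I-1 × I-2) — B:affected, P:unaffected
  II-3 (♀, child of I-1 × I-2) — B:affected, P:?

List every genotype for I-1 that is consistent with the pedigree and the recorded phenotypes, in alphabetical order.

I-1 ∈ {BB Pp, BB pp, Bb Pp, Bb pp, bb Pp, bb pp}

B/I-1 ? ·: bb|Bb|BB
B/I-2 ? ·: bb|Bb|BB
B/II-1 aff I-1×I-2: Bb|BB
B/II-2 aff I-1×I-2: Bb|BB
B/II-3 aff I-1×I-2: Bb|BB
⇒ B over [I-1,I-2,II-1,II-2,II-3]: 29 consistent
P/I-1 ? ·: pp|Pp
P/I-2 ? ·: pp|Pp
P/II-1 un I-1×I-2: pp
P/II-2 un I-1×I-2: pp
P/II-3 ? I-1×I-2: pp|Pp|PP
⇒ P over [I-1,I-2,II-1,II-2,II-3]: 8 consistent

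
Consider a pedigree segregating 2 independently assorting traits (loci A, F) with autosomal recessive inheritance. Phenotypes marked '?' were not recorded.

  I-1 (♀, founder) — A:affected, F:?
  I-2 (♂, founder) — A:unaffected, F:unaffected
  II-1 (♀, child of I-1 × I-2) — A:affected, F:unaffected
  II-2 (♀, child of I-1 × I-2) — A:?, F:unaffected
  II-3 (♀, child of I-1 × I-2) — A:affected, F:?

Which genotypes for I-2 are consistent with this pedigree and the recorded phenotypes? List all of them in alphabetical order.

A/I-1 aff ·: aa
A/I-2 un ·: Aa
A/II-1 aff I-1×I-2: aa
A/II-2 ? I-1×I-2: Aa|aa
A/II-3 aff I-1×I-2: aa
⇒ A over [I-1,I-2,II-1,II-2,II-3]: 2 consistent
F/I-1 ? ·: FF|Ff|ff
F/I-2 un ·: FF|Ff
F/II-1 un I-1×I-2: FF|Ff
F/II-2 un I-1×I-2: FF|Ff
F/II-3 ? I-1×I-2: FF|Ff|ff
⇒ F over [I-1,I-2,II-1,II-2,II-3]: 32 consistent

I-2 ∈ {Aa FF, Aa Ff}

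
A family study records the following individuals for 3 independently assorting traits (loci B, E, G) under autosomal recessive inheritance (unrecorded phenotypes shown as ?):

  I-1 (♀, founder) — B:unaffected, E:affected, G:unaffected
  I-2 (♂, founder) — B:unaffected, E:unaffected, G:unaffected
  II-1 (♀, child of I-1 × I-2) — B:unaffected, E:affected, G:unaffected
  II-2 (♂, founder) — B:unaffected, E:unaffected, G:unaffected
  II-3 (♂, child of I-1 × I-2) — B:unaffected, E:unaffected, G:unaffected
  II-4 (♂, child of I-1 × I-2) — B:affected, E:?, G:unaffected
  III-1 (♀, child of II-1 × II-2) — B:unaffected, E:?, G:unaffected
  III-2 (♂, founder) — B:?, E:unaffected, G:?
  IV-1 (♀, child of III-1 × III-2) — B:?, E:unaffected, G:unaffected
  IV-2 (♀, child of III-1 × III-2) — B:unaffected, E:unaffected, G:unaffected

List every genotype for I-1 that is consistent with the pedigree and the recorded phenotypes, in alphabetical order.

B/I-1 un ·: Bb
B/I-2 un ·: Bb
B/II-1 un I-1×I-2: BB|Bb
B/II-2 un ·: BB|Bb
B/II-3 un I-1×I-2: BB|Bb
B/II-4 aff I-1×I-2: bb
B/III-1 un II-1×II-2: BB|Bb
B/III-2 ? ·: BB|Bb|bb
B/IV-1 ? III-1×III-2: BB|Bb|bb
B/IV-2 un III-1×III-2: BB|Bb
⇒ B over [I-1,I-2,II-1,II-2,II-3,II-4,III-1,III-2,IV-1,IV-2]: 120 consistent
E/I-1 aff ·: ee
E/I-2 un ·: Ee
E/II-1 aff I-1×I-2: ee
E/II-2 un ·: EE|Ee
E/II-3 un I-1×I-2: Ee
E/II-4 ? I-1×I-2: Ee|ee
E/III-1 ? II-1×II-2: Ee|ee
E/III-2 un ·: EE|Ee
E/IV-1 un III-1×III-2: EE|Ee
E/IV-2 un III-1×III-2: EE|Ee
⇒ E over [I-1,I-2,II-1,II-2,II-3,II-4,III-1,III-2,IV-1,IV-2]: 36 consistent
G/I-1 un ·: GG|Gg
G/I-2 un ·: GG|Gg
G/II-1 un I-1×I-2: GG|Gg
G/II-2 un ·: GG|Gg
G/II-3 un I-1×I-2: GG|Gg
G/II-4 un I-1×I-2: GG|Gg
G/III-1 un II-1×II-2: GG|Gg
G/III-2 ? ·: GG|Gg|gg
G/IV-1 un III-1×III-2: GG|Gg
G/IV-2 un III-1×III-2: GG|Gg
⇒ G over [I-1,I-2,II-1,II-2,II-3,II-4,III-1,III-2,IV-1,IV-2]: 633 consistent

I-1 ∈ {Bb ee GG, Bb ee Gg}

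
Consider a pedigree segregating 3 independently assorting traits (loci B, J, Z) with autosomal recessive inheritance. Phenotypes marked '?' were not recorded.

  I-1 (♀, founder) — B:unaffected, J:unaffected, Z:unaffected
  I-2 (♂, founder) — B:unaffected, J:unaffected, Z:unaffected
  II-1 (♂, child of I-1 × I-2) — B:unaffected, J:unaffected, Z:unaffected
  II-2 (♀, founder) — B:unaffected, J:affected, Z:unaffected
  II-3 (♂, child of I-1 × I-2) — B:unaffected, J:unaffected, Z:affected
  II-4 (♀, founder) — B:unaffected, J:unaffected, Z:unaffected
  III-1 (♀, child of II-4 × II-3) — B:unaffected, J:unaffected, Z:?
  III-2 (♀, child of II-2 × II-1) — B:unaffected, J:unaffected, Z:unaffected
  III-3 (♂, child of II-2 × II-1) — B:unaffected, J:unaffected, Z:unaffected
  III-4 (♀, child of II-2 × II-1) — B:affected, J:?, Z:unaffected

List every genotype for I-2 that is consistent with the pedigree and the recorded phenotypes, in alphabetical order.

I-2 ∈ {BB JJ Zz, BB Jj Zz, Bb JJ Zz, Bb Jj Zz}

B/I-1 un ·: BB|Bb
B/I-2 un ·: BB|Bb
B/II-1 un I-1×I-2: Bb
B/II-2 un ·: Bb
B/II-3 un I-1×I-2: BB|Bb
B/II-4 un ·: BB|Bb
B/III-1 un II-4×II-3: BB|Bb
B/III-2 un II-2×II-1: BB|Bb
B/III-3 un II-2×II-1: BB|Bb
B/III-4 aff II-2×II-1: bb
⇒ B over [I-1,I-2,II-1,II-2,II-3,II-4,III-1,III-2,III-3,III-4]: 84 consistent
J/I-1 un ·: JJ|Jj
J/I-2 un ·: JJ|Jj
J/II-1 un I-1×I-2: JJ|Jj
J/II-2 aff ·: jj
J/II-3 un I-1×I-2: JJ|Jj
J/II-4 un ·: JJ|Jj
J/III-1 un II-4×II-3: JJ|Jj
J/III-2 un II-2×II-1: Jj
J/III-3 un II-2×II-1: Jj
J/III-4 ? II-2×II-1: Jj|jj
⇒ J over [I-1,I-2,II-1,II-2,II-3,II-4,III-1,III-2,III-3,III-4]: 66 consistent
Z/I-1 un ·: Zz
Z/I-2 un ·: Zz
Z/II-1 un I-1×I-2: ZZ|Zz
Z/II-2 un ·: ZZ|Zz
Z/II-3 aff I-1×I-2: zz
Z/II-4 un ·: ZZ|Zz
Z/III-1 ? II-4×II-3: Zz|zz
Z/III-2 un II-2×II-1: ZZ|Zz
Z/III-3 un II-2×II-1: ZZ|Zz
Z/III-4 un II-2×II-1: ZZ|Zz
⇒ Z over [I-1,I-2,II-1,II-2,II-3,II-4,III-1,III-2,III-3,III-4]: 75 consistent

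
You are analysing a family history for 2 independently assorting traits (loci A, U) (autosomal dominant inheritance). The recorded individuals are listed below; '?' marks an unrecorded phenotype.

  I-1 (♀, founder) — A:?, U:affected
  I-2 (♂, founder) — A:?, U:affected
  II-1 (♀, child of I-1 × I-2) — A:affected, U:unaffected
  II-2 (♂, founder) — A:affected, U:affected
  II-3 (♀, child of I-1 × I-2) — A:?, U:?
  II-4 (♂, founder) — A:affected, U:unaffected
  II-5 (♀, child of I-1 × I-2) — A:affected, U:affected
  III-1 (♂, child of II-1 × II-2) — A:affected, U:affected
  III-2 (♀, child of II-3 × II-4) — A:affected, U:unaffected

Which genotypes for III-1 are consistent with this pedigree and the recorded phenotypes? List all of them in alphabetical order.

A/I-1 ? ·: aa|Aa|AA
A/I-2 ? ·: aa|Aa|AA
A/II-1 aff I-1×I-2: Aa|AA
A/II-2 aff ·: Aa|AA
A/II-3 ? I-1×I-2: aa|Aa|AA
A/II-4 aff ·: Aa|AA
A/II-5 aff I-1×I-2: Aa|AA
A/III-1 aff II-1×II-2: Aa|AA
A/III-2 aff II-3×II-4: Aa|AA
⇒ A over [I-1,I-2,II-1,II-2,II-3,II-4,II-5,III-1,III-2]: 411 consistent
U/I-1 aff ·: Uu
U/I-2 aff ·: Uu
U/II-1 un I-1×I-2: uu
U/II-2 aff ·: Uu|UU
U/II-3 ? I-1×I-2: uu|Uu
U/II-4 un ·: uu
U/II-5 aff I-1×I-2: Uu|UU
U/III-1 aff II-1×II-2: Uu
U/III-2 un II-3×II-4: uu
⇒ U over [I-1,I-2,II-1,II-2,II-3,II-4,II-5,III-1,III-2]: 8 consistent

III-1 ∈ {AA Uu, Aa Uu}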